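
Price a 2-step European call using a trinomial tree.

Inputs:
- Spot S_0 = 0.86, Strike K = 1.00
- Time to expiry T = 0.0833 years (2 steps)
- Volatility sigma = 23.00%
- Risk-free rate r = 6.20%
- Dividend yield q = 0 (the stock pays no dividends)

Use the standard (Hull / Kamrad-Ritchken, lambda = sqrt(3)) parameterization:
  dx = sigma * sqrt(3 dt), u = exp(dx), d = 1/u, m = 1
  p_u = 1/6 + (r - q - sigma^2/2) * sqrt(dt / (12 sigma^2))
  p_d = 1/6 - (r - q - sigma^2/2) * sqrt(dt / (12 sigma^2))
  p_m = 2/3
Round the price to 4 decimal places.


dt = T/N = 0.041650; dx = sigma*sqrt(3*dt) = 0.081301
u = exp(dx) = 1.084697; d = 1/u = 0.921916
p_u = 0.175773, p_m = 0.666667, p_d = 0.157561
Discount per step: exp(-r*dt) = 0.997421
Stock lattice S(k, j) with j the centered position index:
  k=0: S(0,+0) = 0.8600
  k=1: S(1,-1) = 0.7928; S(1,+0) = 0.8600; S(1,+1) = 0.9328
  k=2: S(2,-2) = 0.7309; S(2,-1) = 0.7928; S(2,+0) = 0.8600; S(2,+1) = 0.9328; S(2,+2) = 1.0118
Terminal payoffs V(N, j) = max(S_T - K, 0):
  V(2,-2) = 0.000000; V(2,-1) = 0.000000; V(2,+0) = 0.000000; V(2,+1) = 0.000000; V(2,+2) = 0.011849
Backward induction: V(k, j) = exp(-r*dt) * [p_u * V(k+1, j+1) + p_m * V(k+1, j) + p_d * V(k+1, j-1)]
  V(1,-1) = exp(-r*dt) * [p_u*0.000000 + p_m*0.000000 + p_d*0.000000] = 0.000000
  V(1,+0) = exp(-r*dt) * [p_u*0.000000 + p_m*0.000000 + p_d*0.000000] = 0.000000
  V(1,+1) = exp(-r*dt) * [p_u*0.011849 + p_m*0.000000 + p_d*0.000000] = 0.002077
  V(0,+0) = exp(-r*dt) * [p_u*0.002077 + p_m*0.000000 + p_d*0.000000] = 0.000364

Answer: Price = V(0,0) = 0.0004


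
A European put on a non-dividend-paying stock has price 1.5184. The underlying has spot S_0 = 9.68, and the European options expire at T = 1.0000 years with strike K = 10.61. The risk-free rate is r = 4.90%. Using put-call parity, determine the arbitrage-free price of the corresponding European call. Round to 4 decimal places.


Put-call parity: C - P = S_0 * exp(-qT) - K * exp(-rT).
S_0 * exp(-qT) = 9.6800 * 1.00000000 = 9.68000000
K * exp(-rT) = 10.6100 * 0.95218113 = 10.10264179
C = P + S*exp(-qT) - K*exp(-rT)
C = 1.5184 + 9.68000000 - 10.10264179 = 1.0958

Answer: Call price = 1.0958


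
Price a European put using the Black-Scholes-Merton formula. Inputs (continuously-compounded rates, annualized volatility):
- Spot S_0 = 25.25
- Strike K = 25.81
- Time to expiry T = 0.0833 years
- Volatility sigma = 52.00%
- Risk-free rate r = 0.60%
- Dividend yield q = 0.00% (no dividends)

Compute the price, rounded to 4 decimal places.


Answer: Price = 1.8158

Derivation:
d1 = (ln(S/K) + (r - q + 0.5*sigma^2) * T) / (sigma * sqrt(T)) = -0.06778936
d2 = d1 - sigma * sqrt(T) = -0.21787041
exp(-rT) = 0.99950032; exp(-qT) = 1.00000000
P = K * exp(-rT) * N(-d2) - S_0 * exp(-qT) * N(-d1)
N(-d1) = 0.52702334; N(-d2) = 0.58623496
P = 25.8100 * 0.99950032 * 0.58623496 - 25.2500 * 1.00000000 * 0.52702334 = 1.8158


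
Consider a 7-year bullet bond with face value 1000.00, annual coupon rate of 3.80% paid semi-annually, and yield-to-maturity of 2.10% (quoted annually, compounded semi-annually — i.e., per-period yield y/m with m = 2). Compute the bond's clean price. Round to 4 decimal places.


Coupon per period c = face * coupon_rate / m = 19.000000
Periods per year m = 2; per-period yield y/m = 0.010500
Number of cashflows N = 14
Cashflows (t years, CF_t, discount factor 1/(1+y/m)^(m*t), PV):
  t = 0.5000: CF_t = 19.000000, DF = 0.989609, PV = 18.802573
  t = 1.0000: CF_t = 19.000000, DF = 0.979326, PV = 18.607197
  t = 1.5000: CF_t = 19.000000, DF = 0.969150, PV = 18.413852
  t = 2.0000: CF_t = 19.000000, DF = 0.959080, PV = 18.222516
  t = 2.5000: CF_t = 19.000000, DF = 0.949114, PV = 18.033167
  t = 3.0000: CF_t = 19.000000, DF = 0.939252, PV = 17.845787
  t = 3.5000: CF_t = 19.000000, DF = 0.929492, PV = 17.660353
  t = 4.0000: CF_t = 19.000000, DF = 0.919834, PV = 17.476846
  t = 4.5000: CF_t = 19.000000, DF = 0.910276, PV = 17.295246
  t = 5.0000: CF_t = 19.000000, DF = 0.900818, PV = 17.115533
  t = 5.5000: CF_t = 19.000000, DF = 0.891457, PV = 16.937687
  t = 6.0000: CF_t = 19.000000, DF = 0.882194, PV = 16.761689
  t = 6.5000: CF_t = 19.000000, DF = 0.873027, PV = 16.587520
  t = 7.0000: CF_t = 1019.000000, DF = 0.863956, PV = 880.371012
Price P = sum_t PV_t = 1110.130978

Answer: Price = 1110.1310


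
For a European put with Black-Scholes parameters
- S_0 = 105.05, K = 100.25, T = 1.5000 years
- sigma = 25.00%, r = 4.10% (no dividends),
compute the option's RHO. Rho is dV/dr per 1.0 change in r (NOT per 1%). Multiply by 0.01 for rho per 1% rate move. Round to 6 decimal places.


Answer: Rho = -59.466649

Derivation:
d1 = 0.5066993616; d2 = 0.2005131437
phi(d1) = 0.3508801192; exp(-qT) = 1.0000000000; exp(-rT) = 0.9403529457
N(-d2) = 0.4205396398
Rho = -K*T*exp(-rT)*N(-d2) = -100.2500 * 1.5000 * 0.9403529457 * 0.4205396398 = -59.466649


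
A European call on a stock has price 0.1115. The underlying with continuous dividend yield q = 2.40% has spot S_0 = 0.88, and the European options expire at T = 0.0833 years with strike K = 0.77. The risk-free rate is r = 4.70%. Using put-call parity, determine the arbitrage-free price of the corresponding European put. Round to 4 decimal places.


Put-call parity: C - P = S_0 * exp(-qT) - K * exp(-rT).
S_0 * exp(-qT) = 0.8800 * 0.99800280 = 0.87824246
K * exp(-rT) = 0.7700 * 0.99609255 = 0.76699127
P = C - S*exp(-qT) + K*exp(-rT)
P = 0.1115 - 0.87824246 + 0.76699127 = 0.0002

Answer: Put price = 0.0002


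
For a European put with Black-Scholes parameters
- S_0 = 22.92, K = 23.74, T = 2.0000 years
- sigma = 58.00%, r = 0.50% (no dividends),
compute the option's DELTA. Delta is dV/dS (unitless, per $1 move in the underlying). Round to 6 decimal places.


d1 = 0.3794584946; d2 = -0.4407853716
phi(d1) = 0.3712302059; exp(-qT) = 1.0000000000; exp(-rT) = 0.9900498337
N(-d1) = 0.3521737101
Delta = -exp(-qT) * N(-d1) = -1.0000000000 * 0.3521737101 = -0.352174

Answer: Delta = -0.352174


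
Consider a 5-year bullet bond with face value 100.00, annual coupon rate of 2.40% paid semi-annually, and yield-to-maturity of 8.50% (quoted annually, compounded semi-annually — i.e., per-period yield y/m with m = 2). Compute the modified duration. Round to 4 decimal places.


Coupon per period c = face * coupon_rate / m = 1.200000
Periods per year m = 2; per-period yield y/m = 0.042500
Number of cashflows N = 10
Cashflows (t years, CF_t, discount factor 1/(1+y/m)^(m*t), PV):
  t = 0.5000: CF_t = 1.200000, DF = 0.959233, PV = 1.151079
  t = 1.0000: CF_t = 1.200000, DF = 0.920127, PV = 1.104153
  t = 1.5000: CF_t = 1.200000, DF = 0.882616, PV = 1.059139
  t = 2.0000: CF_t = 1.200000, DF = 0.846634, PV = 1.015961
  t = 2.5000: CF_t = 1.200000, DF = 0.812119, PV = 0.974543
  t = 3.0000: CF_t = 1.200000, DF = 0.779011, PV = 0.934813
  t = 3.5000: CF_t = 1.200000, DF = 0.747253, PV = 0.896703
  t = 4.0000: CF_t = 1.200000, DF = 0.716789, PV = 0.860147
  t = 4.5000: CF_t = 1.200000, DF = 0.687568, PV = 0.825081
  t = 5.0000: CF_t = 101.200000, DF = 0.659537, PV = 66.745175
Price P = sum_t PV_t = 75.566795
First compute Macaulay numerator sum_t t * PV_t:
  t * PV_t at t = 0.5000: 0.575540
  t * PV_t at t = 1.0000: 1.104153
  t * PV_t at t = 1.5000: 1.588709
  t * PV_t at t = 2.0000: 2.031922
  t * PV_t at t = 2.5000: 2.436357
  t * PV_t at t = 3.0000: 2.804440
  t * PV_t at t = 3.5000: 3.138462
  t * PV_t at t = 4.0000: 3.440588
  t * PV_t at t = 4.5000: 3.712865
  t * PV_t at t = 5.0000: 333.725875
Macaulay duration D = 354.558910 / 75.566795 = 4.691994
Modified duration = D / (1 + y/m) = 4.691994 / (1 + 0.042500) = 4.500713

Answer: Modified duration = 4.5007


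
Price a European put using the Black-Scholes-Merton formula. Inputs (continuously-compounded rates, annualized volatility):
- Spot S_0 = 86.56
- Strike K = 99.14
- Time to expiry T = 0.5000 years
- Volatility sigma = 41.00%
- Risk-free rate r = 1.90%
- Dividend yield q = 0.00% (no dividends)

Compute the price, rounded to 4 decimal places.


Answer: Price = 17.4532

Derivation:
d1 = (ln(S/K) + (r - q + 0.5*sigma^2) * T) / (sigma * sqrt(T)) = -0.29032831
d2 = d1 - sigma * sqrt(T) = -0.58024209
exp(-rT) = 0.99054498; exp(-qT) = 1.00000000
P = K * exp(-rT) * N(-d2) - S_0 * exp(-qT) * N(-d1)
N(-d1) = 0.61421746; N(-d2) = 0.71912431
P = 99.1400 * 0.99054498 * 0.71912431 - 86.5600 * 1.00000000 * 0.61421746 = 17.4532


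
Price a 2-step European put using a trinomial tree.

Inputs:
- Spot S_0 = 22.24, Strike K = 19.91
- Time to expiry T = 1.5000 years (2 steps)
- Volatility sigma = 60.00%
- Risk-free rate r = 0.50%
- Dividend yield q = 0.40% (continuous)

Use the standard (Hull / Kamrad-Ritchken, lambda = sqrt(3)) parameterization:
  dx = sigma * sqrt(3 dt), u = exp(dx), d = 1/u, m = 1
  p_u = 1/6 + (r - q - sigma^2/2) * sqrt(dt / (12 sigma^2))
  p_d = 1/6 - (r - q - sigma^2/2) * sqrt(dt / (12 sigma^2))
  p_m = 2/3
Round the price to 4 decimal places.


Answer: Price = V(0,0) = 4.4075

Derivation:
dt = T/N = 0.750000; dx = sigma*sqrt(3*dt) = 0.900000
u = exp(dx) = 2.459603; d = 1/u = 0.406570
p_u = 0.092083, p_m = 0.666667, p_d = 0.241250
Discount per step: exp(-r*dt) = 0.996257
Stock lattice S(k, j) with j the centered position index:
  k=0: S(0,+0) = 22.2400
  k=1: S(1,-1) = 9.0421; S(1,+0) = 22.2400; S(1,+1) = 54.7016
  k=2: S(2,-2) = 3.6762; S(2,-1) = 9.0421; S(2,+0) = 22.2400; S(2,+1) = 54.7016; S(2,+2) = 134.5442
Terminal payoffs V(N, j) = max(K - S_T, 0):
  V(2,-2) = 16.233753; V(2,-1) = 10.867891; V(2,+0) = 0.000000; V(2,+1) = 0.000000; V(2,+2) = 0.000000
Backward induction: V(k, j) = exp(-r*dt) * [p_u * V(k+1, j+1) + p_m * V(k+1, j) + p_d * V(k+1, j-1)]
  V(1,-1) = exp(-r*dt) * [p_u*0.000000 + p_m*10.867891 + p_d*16.233753] = 11.119876
  V(1,+0) = exp(-r*dt) * [p_u*0.000000 + p_m*0.000000 + p_d*10.867891] = 2.612065
  V(1,+1) = exp(-r*dt) * [p_u*0.000000 + p_m*0.000000 + p_d*0.000000] = 0.000000
  V(0,+0) = exp(-r*dt) * [p_u*0.000000 + p_m*2.612065 + p_d*11.119876] = 4.407488


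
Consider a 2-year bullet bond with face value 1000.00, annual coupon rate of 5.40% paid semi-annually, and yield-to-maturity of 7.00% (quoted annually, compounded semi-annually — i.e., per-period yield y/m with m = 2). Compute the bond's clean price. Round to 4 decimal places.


Answer: Price = 970.6154

Derivation:
Coupon per period c = face * coupon_rate / m = 27.000000
Periods per year m = 2; per-period yield y/m = 0.035000
Number of cashflows N = 4
Cashflows (t years, CF_t, discount factor 1/(1+y/m)^(m*t), PV):
  t = 0.5000: CF_t = 27.000000, DF = 0.966184, PV = 26.086957
  t = 1.0000: CF_t = 27.000000, DF = 0.933511, PV = 25.204789
  t = 1.5000: CF_t = 27.000000, DF = 0.901943, PV = 24.352453
  t = 2.0000: CF_t = 1027.000000, DF = 0.871442, PV = 894.971168
Price P = sum_t PV_t = 970.615366


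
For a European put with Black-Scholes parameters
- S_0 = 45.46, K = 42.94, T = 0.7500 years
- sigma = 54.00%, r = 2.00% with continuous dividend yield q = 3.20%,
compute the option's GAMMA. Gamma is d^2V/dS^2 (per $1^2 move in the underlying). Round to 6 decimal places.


Answer: Gamma = 0.017312

Derivation:
d1 = 0.3365289741; d2 = -0.1311247439
phi(d1) = 0.3769795231; exp(-qT) = 0.9762857098; exp(-rT) = 0.9851119396
Gamma = exp(-qT) * phi(d1) / (S * sigma * sqrt(T)) = 0.9762857098 * 0.3769795231 / (45.4600 * 0.5400 * 0.8660254038) = 0.017312


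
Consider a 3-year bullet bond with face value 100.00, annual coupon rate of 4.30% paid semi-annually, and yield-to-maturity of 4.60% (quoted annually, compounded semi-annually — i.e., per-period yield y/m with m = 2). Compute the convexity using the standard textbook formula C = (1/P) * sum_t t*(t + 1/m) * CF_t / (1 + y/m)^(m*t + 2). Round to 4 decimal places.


Coupon per period c = face * coupon_rate / m = 2.150000
Periods per year m = 2; per-period yield y/m = 0.023000
Number of cashflows N = 6
Cashflows (t years, CF_t, discount factor 1/(1+y/m)^(m*t), PV):
  t = 0.5000: CF_t = 2.150000, DF = 0.977517, PV = 2.101662
  t = 1.0000: CF_t = 2.150000, DF = 0.955540, PV = 2.054410
  t = 1.5000: CF_t = 2.150000, DF = 0.934056, PV = 2.008221
  t = 2.0000: CF_t = 2.150000, DF = 0.913056, PV = 1.963071
  t = 2.5000: CF_t = 2.150000, DF = 0.892528, PV = 1.918935
  t = 3.0000: CF_t = 102.150000, DF = 0.872461, PV = 89.121927
Price P = sum_t PV_t = 99.168226
Convexity numerator sum_t t*(t + 1/m) * CF_t / (1+y/m)^(m*t + 2):
  t = 0.5000: term = 1.004111
  t = 1.0000: term = 2.944606
  t = 1.5000: term = 5.756805
  t = 2.0000: term = 9.378960
  t = 2.5000: term = 13.752140
  t = 3.0000: term = 894.175158
Convexity = (1/P) * sum = 927.011780 / 99.168226 = 9.347871

Answer: Convexity = 9.3479


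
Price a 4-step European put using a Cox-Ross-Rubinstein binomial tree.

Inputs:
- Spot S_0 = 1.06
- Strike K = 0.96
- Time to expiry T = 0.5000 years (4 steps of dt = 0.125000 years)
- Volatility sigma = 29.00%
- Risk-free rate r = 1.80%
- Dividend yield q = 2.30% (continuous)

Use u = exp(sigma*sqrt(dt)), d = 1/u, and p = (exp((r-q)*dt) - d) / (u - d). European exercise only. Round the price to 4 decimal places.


dt = T/N = 0.125000
u = exp(sigma*sqrt(dt)) = 1.107971; d = 1/u = 0.902551
p = (exp((r-q)*dt) - d) / (u - d) = 0.471348
Discount per step: exp(-r*dt) = 0.997753
Stock lattice S(k, i) with i counting down-moves:
  k=0: S(0,0) = 1.0600
  k=1: S(1,0) = 1.1744; S(1,1) = 0.9567
  k=2: S(2,0) = 1.3013; S(2,1) = 1.0600; S(2,2) = 0.8635
  k=3: S(3,0) = 1.4418; S(3,1) = 1.1744; S(3,2) = 0.9567; S(3,3) = 0.7793
  k=4: S(4,0) = 1.5974; S(4,1) = 1.3013; S(4,2) = 1.0600; S(4,3) = 0.8635; S(4,4) = 0.7034
Terminal payoffs V(N, i) = max(K - S_T, 0):
  V(4,0) = 0.000000; V(4,1) = 0.000000; V(4,2) = 0.000000; V(4,3) = 0.096526; V(4,4) = 0.256617
Backward induction: V(k, i) = exp(-r*dt) * [p * V(k+1, i) + (1-p) * V(k+1, i+1)].
  V(3,0) = exp(-r*dt) * [p*0.000000 + (1-p)*0.000000] = 0.000000
  V(3,1) = exp(-r*dt) * [p*0.000000 + (1-p)*0.000000] = 0.000000
  V(3,2) = exp(-r*dt) * [p*0.000000 + (1-p)*0.096526] = 0.050914
  V(3,3) = exp(-r*dt) * [p*0.096526 + (1-p)*0.256617] = 0.180751
  V(2,0) = exp(-r*dt) * [p*0.000000 + (1-p)*0.000000] = 0.000000
  V(2,1) = exp(-r*dt) * [p*0.000000 + (1-p)*0.050914] = 0.026855
  V(2,2) = exp(-r*dt) * [p*0.050914 + (1-p)*0.180751] = 0.119284
  V(1,0) = exp(-r*dt) * [p*0.000000 + (1-p)*0.026855] = 0.014165
  V(1,1) = exp(-r*dt) * [p*0.026855 + (1-p)*0.119284] = 0.075548
  V(0,0) = exp(-r*dt) * [p*0.014165 + (1-p)*0.075548] = 0.046510

Answer: Price = V(0,0) = 0.0465


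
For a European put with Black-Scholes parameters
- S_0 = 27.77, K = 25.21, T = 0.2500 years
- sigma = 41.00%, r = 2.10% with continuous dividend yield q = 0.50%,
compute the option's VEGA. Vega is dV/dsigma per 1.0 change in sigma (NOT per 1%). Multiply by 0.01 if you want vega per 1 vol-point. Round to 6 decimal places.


Answer: Vega = 4.638189

Derivation:
d1 = 0.5937954152; d2 = 0.3887954152
phi(d1) = 0.3344609891; exp(-qT) = 0.9987507809; exp(-rT) = 0.9947637572
Vega = S * exp(-qT) * phi(d1) * sqrt(T) = 27.7700 * 0.9987507809 * 0.3344609891 * 0.5000000000 = 4.638189


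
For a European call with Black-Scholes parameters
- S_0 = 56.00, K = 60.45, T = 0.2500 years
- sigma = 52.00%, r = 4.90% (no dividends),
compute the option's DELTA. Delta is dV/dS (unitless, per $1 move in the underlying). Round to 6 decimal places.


d1 = -0.1169803320; d2 = -0.3769803320
phi(d1) = 0.3962219550; exp(-qT) = 1.0000000000; exp(-rT) = 0.9878247258
N(d1) = 0.4534378196
Delta = exp(-qT) * N(d1) = 1.0000000000 * 0.4534378196 = 0.453438

Answer: Delta = 0.453438


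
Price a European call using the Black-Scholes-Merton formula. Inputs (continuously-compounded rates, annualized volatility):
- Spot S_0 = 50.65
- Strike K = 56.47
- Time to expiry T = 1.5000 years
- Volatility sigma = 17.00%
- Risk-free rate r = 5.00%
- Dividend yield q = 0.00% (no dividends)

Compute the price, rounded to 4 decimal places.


Answer: Price = 3.4577

Derivation:
d1 = (ln(S/K) + (r - q + 0.5*sigma^2) * T) / (sigma * sqrt(T)) = -0.05809274
d2 = d1 - sigma * sqrt(T) = -0.26629937
exp(-rT) = 0.92774349; exp(-qT) = 1.00000000
C = S_0 * exp(-qT) * N(d1) - K * exp(-rT) * N(d2)
N(d1) = 0.47683738; N(d2) = 0.39500433
C = 50.6500 * 1.00000000 * 0.47683738 - 56.4700 * 0.92774349 * 0.39500433 = 3.4577


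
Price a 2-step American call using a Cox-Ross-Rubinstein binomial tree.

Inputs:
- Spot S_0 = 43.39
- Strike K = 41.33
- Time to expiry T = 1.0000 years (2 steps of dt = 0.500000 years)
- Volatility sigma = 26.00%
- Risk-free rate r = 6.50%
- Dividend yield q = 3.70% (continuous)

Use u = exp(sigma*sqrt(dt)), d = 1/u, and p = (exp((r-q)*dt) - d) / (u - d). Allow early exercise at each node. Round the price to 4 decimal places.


Answer: Price = V(0,0) = 5.8119

Derivation:
dt = T/N = 0.500000
u = exp(sigma*sqrt(dt)) = 1.201833; d = 1/u = 0.832062
p = (exp((r-q)*dt) - d) / (u - d) = 0.492295
Discount per step: exp(-r*dt) = 0.968022
Stock lattice S(k, i) with i counting down-moves:
  k=0: S(0,0) = 43.3900
  k=1: S(1,0) = 52.1475; S(1,1) = 36.1032
  k=2: S(2,0) = 62.6726; S(2,1) = 43.3900; S(2,2) = 30.0401
Terminal payoffs V(N, i) = max(S_T - K, 0):
  V(2,0) = 21.342611; V(2,1) = 2.060000; V(2,2) = 0.000000
Backward induction: V(k, i) = exp(-r*dt) * [p * V(k+1, i) + (1-p) * V(k+1, i+1)]; then take max(V_cont, immediate exercise) for American.
  V(1,0) = exp(-r*dt) * [p*21.342611 + (1-p)*2.060000] = 11.183299; exercise = 10.817527; V(1,0) = max -> 11.183299
  V(1,1) = exp(-r*dt) * [p*2.060000 + (1-p)*0.000000] = 0.981698; exercise = 0.000000; V(1,1) = max -> 0.981698
  V(0,0) = exp(-r*dt) * [p*11.183299 + (1-p)*0.981698] = 5.811902; exercise = 2.060000; V(0,0) = max -> 5.811902


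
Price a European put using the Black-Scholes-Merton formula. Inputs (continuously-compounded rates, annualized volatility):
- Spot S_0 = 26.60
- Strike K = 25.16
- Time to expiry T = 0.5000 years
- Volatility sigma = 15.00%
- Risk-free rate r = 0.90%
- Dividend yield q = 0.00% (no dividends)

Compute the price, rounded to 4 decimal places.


Answer: Price = 0.4866

Derivation:
d1 = (ln(S/K) + (r - q + 0.5*sigma^2) * T) / (sigma * sqrt(T)) = 0.62018718
d2 = d1 - sigma * sqrt(T) = 0.51412116
exp(-rT) = 0.99551011; exp(-qT) = 1.00000000
P = K * exp(-rT) * N(-d2) - S_0 * exp(-qT) * N(-d1)
N(-d1) = 0.26756728; N(-d2) = 0.30358364
P = 25.1600 * 0.99551011 * 0.30358364 - 26.6000 * 1.00000000 * 0.26756728 = 0.4866


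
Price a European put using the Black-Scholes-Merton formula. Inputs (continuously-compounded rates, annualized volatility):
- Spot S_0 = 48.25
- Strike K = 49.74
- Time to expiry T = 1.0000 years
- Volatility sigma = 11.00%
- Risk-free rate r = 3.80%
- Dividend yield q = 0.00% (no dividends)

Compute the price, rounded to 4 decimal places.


Answer: Price = 1.9310

Derivation:
d1 = (ln(S/K) + (r - q + 0.5*sigma^2) * T) / (sigma * sqrt(T)) = 0.12396718
d2 = d1 - sigma * sqrt(T) = 0.01396718
exp(-rT) = 0.96271294; exp(-qT) = 1.00000000
P = K * exp(-rT) * N(-d2) - S_0 * exp(-qT) * N(-d1)
N(-d1) = 0.45067063; N(-d2) = 0.49442808
P = 49.7400 * 0.96271294 * 0.49442808 - 48.2500 * 1.00000000 * 0.45067063 = 1.9310


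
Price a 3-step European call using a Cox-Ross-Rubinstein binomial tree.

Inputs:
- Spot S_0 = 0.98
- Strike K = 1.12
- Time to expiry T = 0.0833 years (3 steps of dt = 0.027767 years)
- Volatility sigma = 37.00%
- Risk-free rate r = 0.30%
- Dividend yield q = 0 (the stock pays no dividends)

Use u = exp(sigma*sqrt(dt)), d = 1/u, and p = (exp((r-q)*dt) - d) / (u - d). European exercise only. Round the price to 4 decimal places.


dt = T/N = 0.027767
u = exp(sigma*sqrt(dt)) = 1.063595; d = 1/u = 0.940208
p = (exp((r-q)*dt) - d) / (u - d) = 0.485266
Discount per step: exp(-r*dt) = 0.999917
Stock lattice S(k, i) with i counting down-moves:
  k=0: S(0,0) = 0.9800
  k=1: S(1,0) = 1.0423; S(1,1) = 0.9214
  k=2: S(2,0) = 1.1086; S(2,1) = 0.9800; S(2,2) = 0.8663
  k=3: S(3,0) = 1.1791; S(3,1) = 1.0423; S(3,2) = 0.9214; S(3,3) = 0.8145
Terminal payoffs V(N, i) = max(S_T - K, 0):
  V(3,0) = 0.059110; V(3,1) = 0.000000; V(3,2) = 0.000000; V(3,3) = 0.000000
Backward induction: V(k, i) = exp(-r*dt) * [p * V(k+1, i) + (1-p) * V(k+1, i+1)].
  V(2,0) = exp(-r*dt) * [p*0.059110 + (1-p)*0.000000] = 0.028682
  V(2,1) = exp(-r*dt) * [p*0.000000 + (1-p)*0.000000] = 0.000000
  V(2,2) = exp(-r*dt) * [p*0.000000 + (1-p)*0.000000] = 0.000000
  V(1,0) = exp(-r*dt) * [p*0.028682 + (1-p)*0.000000] = 0.013917
  V(1,1) = exp(-r*dt) * [p*0.000000 + (1-p)*0.000000] = 0.000000
  V(0,0) = exp(-r*dt) * [p*0.013917 + (1-p)*0.000000] = 0.006753

Answer: Price = V(0,0) = 0.0068


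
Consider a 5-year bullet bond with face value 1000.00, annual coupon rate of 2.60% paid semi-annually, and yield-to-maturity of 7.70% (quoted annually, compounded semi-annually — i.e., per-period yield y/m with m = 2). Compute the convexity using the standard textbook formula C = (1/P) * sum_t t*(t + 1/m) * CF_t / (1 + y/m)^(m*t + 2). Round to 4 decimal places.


Coupon per period c = face * coupon_rate / m = 13.000000
Periods per year m = 2; per-period yield y/m = 0.038500
Number of cashflows N = 10
Cashflows (t years, CF_t, discount factor 1/(1+y/m)^(m*t), PV):
  t = 0.5000: CF_t = 13.000000, DF = 0.962927, PV = 12.518055
  t = 1.0000: CF_t = 13.000000, DF = 0.927229, PV = 12.053977
  t = 1.5000: CF_t = 13.000000, DF = 0.892854, PV = 11.607103
  t = 2.0000: CF_t = 13.000000, DF = 0.859754, PV = 11.176797
  t = 2.5000: CF_t = 13.000000, DF = 0.827880, PV = 10.762443
  t = 3.0000: CF_t = 13.000000, DF = 0.797188, PV = 10.363450
  t = 3.5000: CF_t = 13.000000, DF = 0.767635, PV = 9.979249
  t = 4.0000: CF_t = 13.000000, DF = 0.739176, PV = 9.609291
  t = 4.5000: CF_t = 13.000000, DF = 0.711773, PV = 9.253049
  t = 5.0000: CF_t = 1013.000000, DF = 0.685386, PV = 694.295638
Price P = sum_t PV_t = 791.619050
Convexity numerator sum_t t*(t + 1/m) * CF_t / (1+y/m)^(m*t + 2):
  t = 0.5000: term = 5.803552
  t = 1.0000: term = 16.765195
  t = 1.5000: term = 32.287328
  t = 2.0000: term = 51.817249
  t = 2.5000: term = 74.844365
  t = 3.0000: term = 100.897555
  t = 3.5000: term = 129.542681
  t = 4.0000: term = 160.380236
  t = 4.5000: term = 193.043135
  t = 5.0000: term = 17703.703552
Convexity = (1/P) * sum = 18469.084848 / 791.619050 = 23.330774

Answer: Convexity = 23.3308


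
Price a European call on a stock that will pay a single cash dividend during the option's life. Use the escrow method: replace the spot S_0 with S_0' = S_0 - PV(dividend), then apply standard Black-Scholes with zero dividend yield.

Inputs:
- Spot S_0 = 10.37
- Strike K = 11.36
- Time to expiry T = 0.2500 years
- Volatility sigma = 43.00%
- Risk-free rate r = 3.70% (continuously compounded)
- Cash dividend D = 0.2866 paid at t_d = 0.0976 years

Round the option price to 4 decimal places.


Answer: Price = 0.4441

Derivation:
PV(D) = D * exp(-r * t_d) = 0.2866 * 0.99639531 = 0.28556690
S_0' = S_0 - PV(D) = 10.3700 - 0.28556690 = 10.08443310
d1 = (ln(S_0'/K) + (r + sigma^2/2)*T) / (sigma*sqrt(T)) = -0.40345561
d2 = d1 - sigma*sqrt(T) = -0.61845561
exp(-rT) = 0.99079265
N(d1) = 0.34330654; N(d2) = 0.26813753
C = S_0' * N(d1) - K * exp(-rT) * N(d2) = 10.08443310 * 0.34330654 - 11.3600 * 0.99079265 * 0.26813753 = 0.4441


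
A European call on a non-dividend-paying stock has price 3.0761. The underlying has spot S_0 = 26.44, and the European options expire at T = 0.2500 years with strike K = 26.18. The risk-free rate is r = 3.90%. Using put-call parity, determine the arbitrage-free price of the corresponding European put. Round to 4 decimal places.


Put-call parity: C - P = S_0 * exp(-qT) - K * exp(-rT).
S_0 * exp(-qT) = 26.4400 * 1.00000000 = 26.44000000
K * exp(-rT) = 26.1800 * 0.99029738 = 25.92598533
P = C - S*exp(-qT) + K*exp(-rT)
P = 3.0761 - 26.44000000 + 25.92598533 = 2.5621

Answer: Put price = 2.5621


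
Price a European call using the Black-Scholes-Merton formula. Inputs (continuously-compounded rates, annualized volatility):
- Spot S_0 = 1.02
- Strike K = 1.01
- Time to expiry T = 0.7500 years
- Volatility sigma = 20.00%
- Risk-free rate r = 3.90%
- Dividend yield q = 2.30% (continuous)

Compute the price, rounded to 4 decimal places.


Answer: Price = 0.0798

Derivation:
d1 = (ln(S/K) + (r - q + 0.5*sigma^2) * T) / (sigma * sqrt(T)) = 0.21276683
d2 = d1 - sigma * sqrt(T) = 0.03956175
exp(-rT) = 0.97117364; exp(-qT) = 0.98289793
C = S_0 * exp(-qT) * N(d1) - K * exp(-rT) * N(d2)
N(d1) = 0.58424558; N(d2) = 0.51577874
C = 1.0200 * 0.98289793 * 0.58424558 - 1.0100 * 0.97117364 * 0.51577874 = 0.0798


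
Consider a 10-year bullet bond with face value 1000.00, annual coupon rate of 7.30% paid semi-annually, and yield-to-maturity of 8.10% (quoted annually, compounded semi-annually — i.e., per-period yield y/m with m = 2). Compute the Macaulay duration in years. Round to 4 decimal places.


Coupon per period c = face * coupon_rate / m = 36.500000
Periods per year m = 2; per-period yield y/m = 0.040500
Number of cashflows N = 20
Cashflows (t years, CF_t, discount factor 1/(1+y/m)^(m*t), PV):
  t = 0.5000: CF_t = 36.500000, DF = 0.961076, PV = 35.079289
  t = 1.0000: CF_t = 36.500000, DF = 0.923668, PV = 33.713877
  t = 1.5000: CF_t = 36.500000, DF = 0.887715, PV = 32.401612
  t = 2.0000: CF_t = 36.500000, DF = 0.853162, PV = 31.140424
  t = 2.5000: CF_t = 36.500000, DF = 0.819954, PV = 29.928327
  t = 3.0000: CF_t = 36.500000, DF = 0.788039, PV = 28.763409
  t = 3.5000: CF_t = 36.500000, DF = 0.757365, PV = 27.643834
  t = 4.0000: CF_t = 36.500000, DF = 0.727886, PV = 26.567836
  t = 4.5000: CF_t = 36.500000, DF = 0.699554, PV = 25.533721
  t = 5.0000: CF_t = 36.500000, DF = 0.672325, PV = 24.539857
  t = 5.5000: CF_t = 36.500000, DF = 0.646156, PV = 23.584677
  t = 6.0000: CF_t = 36.500000, DF = 0.621005, PV = 22.666677
  t = 6.5000: CF_t = 36.500000, DF = 0.596833, PV = 21.784408
  t = 7.0000: CF_t = 36.500000, DF = 0.573602, PV = 20.936481
  t = 7.5000: CF_t = 36.500000, DF = 0.551276, PV = 20.121558
  t = 8.0000: CF_t = 36.500000, DF = 0.529818, PV = 19.338354
  t = 8.5000: CF_t = 36.500000, DF = 0.509196, PV = 18.585636
  t = 9.0000: CF_t = 36.500000, DF = 0.489376, PV = 17.862216
  t = 9.5000: CF_t = 36.500000, DF = 0.470328, PV = 17.166955
  t = 10.0000: CF_t = 1036.500000, DF = 0.452021, PV = 468.519440
Price P = sum_t PV_t = 945.878586
Macaulay numerator sum_t t * PV_t:
  t * PV_t at t = 0.5000: 17.539644
  t * PV_t at t = 1.0000: 33.713877
  t * PV_t at t = 1.5000: 48.602417
  t * PV_t at t = 2.0000: 62.280849
  t * PV_t at t = 2.5000: 74.820818
  t * PV_t at t = 3.0000: 86.290227
  t * PV_t at t = 3.5000: 96.753418
  t * PV_t at t = 4.0000: 106.271346
  t * PV_t at t = 4.5000: 114.901743
  t * PV_t at t = 5.0000: 122.699283
  t * PV_t at t = 5.5000: 129.715724
  t * PV_t at t = 6.0000: 136.000060
  t * PV_t at t = 6.5000: 141.598653
  t * PV_t at t = 7.0000: 146.555365
  t * PV_t at t = 7.5000: 150.911682
  t * PV_t at t = 8.0000: 154.706834
  t * PV_t at t = 8.5000: 157.977906
  t * PV_t at t = 9.0000: 160.759946
  t * PV_t at t = 9.5000: 163.086068
  t * PV_t at t = 10.0000: 4685.194400
Macaulay duration D = (sum_t t * PV_t) / P = 6790.380259 / 945.878586 = 7.178913

Answer: Macaulay duration = 7.1789 years


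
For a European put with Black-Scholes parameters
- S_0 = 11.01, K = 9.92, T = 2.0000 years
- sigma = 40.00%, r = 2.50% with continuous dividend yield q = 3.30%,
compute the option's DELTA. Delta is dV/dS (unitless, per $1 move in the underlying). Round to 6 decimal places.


d1 = 0.4388499659; d2 = -0.1268354591
phi(d1) = 0.3623179349; exp(-qT) = 0.9361308643; exp(-rT) = 0.9512294245
N(-d1) = 0.3303851264
Delta = -exp(-qT) * N(-d1) = -0.9361308643 * 0.3303851264 = -0.309284

Answer: Delta = -0.309284


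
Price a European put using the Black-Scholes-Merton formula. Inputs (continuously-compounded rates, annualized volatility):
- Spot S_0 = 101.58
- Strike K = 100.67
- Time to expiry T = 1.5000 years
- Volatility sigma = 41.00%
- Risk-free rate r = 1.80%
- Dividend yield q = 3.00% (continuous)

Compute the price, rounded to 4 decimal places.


Answer: Price = 19.7804

Derivation:
d1 = (ln(S/K) + (r - q + 0.5*sigma^2) * T) / (sigma * sqrt(T)) = 0.23314726
d2 = d1 - sigma * sqrt(T) = -0.26899814
exp(-rT) = 0.97336124; exp(-qT) = 0.95599748
P = K * exp(-rT) * N(-d2) - S_0 * exp(-qT) * N(-d1)
N(-d1) = 0.40782353; N(-d2) = 0.60603444
P = 100.6700 * 0.97336124 * 0.60603444 - 101.5800 * 0.95599748 * 0.40782353 = 19.7804


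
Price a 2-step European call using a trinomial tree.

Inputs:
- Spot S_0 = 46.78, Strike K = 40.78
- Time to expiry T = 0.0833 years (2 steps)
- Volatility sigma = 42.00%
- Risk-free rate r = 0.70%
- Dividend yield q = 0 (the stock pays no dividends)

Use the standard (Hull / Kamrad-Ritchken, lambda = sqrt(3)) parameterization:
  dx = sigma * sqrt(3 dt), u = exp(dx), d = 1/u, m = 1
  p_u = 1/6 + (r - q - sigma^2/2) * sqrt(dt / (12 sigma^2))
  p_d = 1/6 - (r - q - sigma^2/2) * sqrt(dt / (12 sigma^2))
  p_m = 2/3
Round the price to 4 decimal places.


dt = T/N = 0.041650; dx = sigma*sqrt(3*dt) = 0.148463
u = exp(dx) = 1.160050; d = 1/u = 0.862032
p_u = 0.155277, p_m = 0.666667, p_d = 0.178057
Discount per step: exp(-r*dt) = 0.999708
Stock lattice S(k, j) with j the centered position index:
  k=0: S(0,+0) = 46.7800
  k=1: S(1,-1) = 40.3259; S(1,+0) = 46.7800; S(1,+1) = 54.2671
  k=2: S(2,-2) = 34.7622; S(2,-1) = 40.3259; S(2,+0) = 46.7800; S(2,+1) = 54.2671; S(2,+2) = 62.9525
Terminal payoffs V(N, j) = max(S_T - K, 0):
  V(2,-2) = 0.000000; V(2,-1) = 0.000000; V(2,+0) = 6.000000; V(2,+1) = 13.487118; V(2,+2) = 22.172546
Backward induction: V(k, j) = exp(-r*dt) * [p_u * V(k+1, j+1) + p_m * V(k+1, j) + p_d * V(k+1, j-1)]
  V(1,-1) = exp(-r*dt) * [p_u*6.000000 + p_m*0.000000 + p_d*0.000000] = 0.931388
  V(1,+0) = exp(-r*dt) * [p_u*13.487118 + p_m*6.000000 + p_d*0.000000] = 6.092458
  V(1,+1) = exp(-r*dt) * [p_u*22.172546 + p_m*13.487118 + p_d*6.000000] = 13.498695
  V(0,+0) = exp(-r*dt) * [p_u*13.498695 + p_m*6.092458 + p_d*0.931388] = 6.321668

Answer: Price = V(0,0) = 6.3217


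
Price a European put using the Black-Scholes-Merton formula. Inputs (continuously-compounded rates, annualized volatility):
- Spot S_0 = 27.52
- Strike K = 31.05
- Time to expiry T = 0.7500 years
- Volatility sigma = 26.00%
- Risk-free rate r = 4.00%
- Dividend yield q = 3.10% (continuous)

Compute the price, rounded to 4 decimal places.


d1 = (ln(S/K) + (r - q + 0.5*sigma^2) * T) / (sigma * sqrt(T)) = -0.39342333
d2 = d1 - sigma * sqrt(T) = -0.61858993
exp(-rT) = 0.97044553; exp(-qT) = 0.97701820
P = K * exp(-rT) * N(-d2) - S_0 * exp(-qT) * N(-d1)
N(-d1) = 0.65299658; N(-d2) = 0.73190673
P = 31.0500 * 0.97044553 * 0.73190673 - 27.5200 * 0.97701820 * 0.65299658 = 4.4966

Answer: Price = 4.4966


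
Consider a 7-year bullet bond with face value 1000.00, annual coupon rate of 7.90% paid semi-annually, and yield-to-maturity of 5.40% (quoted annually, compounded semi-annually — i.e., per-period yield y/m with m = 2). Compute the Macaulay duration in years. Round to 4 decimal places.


Coupon per period c = face * coupon_rate / m = 39.500000
Periods per year m = 2; per-period yield y/m = 0.027000
Number of cashflows N = 14
Cashflows (t years, CF_t, discount factor 1/(1+y/m)^(m*t), PV):
  t = 0.5000: CF_t = 39.500000, DF = 0.973710, PV = 38.461538
  t = 1.0000: CF_t = 39.500000, DF = 0.948111, PV = 37.450378
  t = 1.5000: CF_t = 39.500000, DF = 0.923185, PV = 36.465802
  t = 2.0000: CF_t = 39.500000, DF = 0.898914, PV = 35.507110
  t = 2.5000: CF_t = 39.500000, DF = 0.875282, PV = 34.573622
  t = 3.0000: CF_t = 39.500000, DF = 0.852270, PV = 33.664676
  t = 3.5000: CF_t = 39.500000, DF = 0.829864, PV = 32.779626
  t = 4.0000: CF_t = 39.500000, DF = 0.808047, PV = 31.917844
  t = 4.5000: CF_t = 39.500000, DF = 0.786803, PV = 31.078719
  t = 5.0000: CF_t = 39.500000, DF = 0.766118, PV = 30.261654
  t = 5.5000: CF_t = 39.500000, DF = 0.745976, PV = 29.466070
  t = 6.0000: CF_t = 39.500000, DF = 0.726365, PV = 28.691402
  t = 6.5000: CF_t = 39.500000, DF = 0.707268, PV = 27.937100
  t = 7.0000: CF_t = 1039.500000, DF = 0.688674, PV = 715.876792
Price P = sum_t PV_t = 1144.132332
Macaulay numerator sum_t t * PV_t:
  t * PV_t at t = 0.5000: 19.230769
  t * PV_t at t = 1.0000: 37.450378
  t * PV_t at t = 1.5000: 54.698702
  t * PV_t at t = 2.0000: 71.014219
  t * PV_t at t = 2.5000: 86.434055
  t * PV_t at t = 3.0000: 100.994027
  t * PV_t at t = 3.5000: 114.728690
  t * PV_t at t = 4.0000: 127.671376
  t * PV_t at t = 4.5000: 139.854233
  t * PV_t at t = 5.0000: 151.308269
  t * PV_t at t = 5.5000: 162.063385
  t * PV_t at t = 6.0000: 172.148413
  t * PV_t at t = 6.5000: 181.591153
  t * PV_t at t = 7.0000: 5011.137545
Macaulay duration D = (sum_t t * PV_t) / P = 6430.325214 / 1144.132332 = 5.620264

Answer: Macaulay duration = 5.6203 years


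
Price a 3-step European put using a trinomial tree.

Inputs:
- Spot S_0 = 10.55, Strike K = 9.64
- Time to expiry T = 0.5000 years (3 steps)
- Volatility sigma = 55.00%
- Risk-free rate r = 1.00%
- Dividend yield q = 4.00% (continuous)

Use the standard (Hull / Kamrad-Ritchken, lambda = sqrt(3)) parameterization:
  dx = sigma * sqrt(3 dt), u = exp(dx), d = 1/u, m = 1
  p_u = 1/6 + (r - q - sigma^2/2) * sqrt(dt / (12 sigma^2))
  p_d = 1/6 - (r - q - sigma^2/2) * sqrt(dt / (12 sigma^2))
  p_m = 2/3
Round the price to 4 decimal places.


Answer: Price = V(0,0) = 1.1765

Derivation:
dt = T/N = 0.166667; dx = sigma*sqrt(3*dt) = 0.388909
u = exp(dx) = 1.475370; d = 1/u = 0.677796
p_u = 0.127829, p_m = 0.666667, p_d = 0.205504
Discount per step: exp(-r*dt) = 0.998335
Stock lattice S(k, j) with j the centered position index:
  k=0: S(0,+0) = 10.5500
  k=1: S(1,-1) = 7.1507; S(1,+0) = 10.5500; S(1,+1) = 15.5652
  k=2: S(2,-2) = 4.8468; S(2,-1) = 7.1507; S(2,+0) = 10.5500; S(2,+1) = 15.5652; S(2,+2) = 22.9644
  k=3: S(3,-3) = 3.2851; S(3,-2) = 4.8468; S(3,-1) = 7.1507; S(3,+0) = 10.5500; S(3,+1) = 15.5652; S(3,+2) = 22.9644; S(3,+3) = 33.8809
Terminal payoffs V(N, j) = max(K - S_T, 0):
  V(3,-3) = 6.354892; V(3,-2) = 4.793250; V(3,-1) = 2.489251; V(3,+0) = 0.000000; V(3,+1) = 0.000000; V(3,+2) = 0.000000; V(3,+3) = 0.000000
Backward induction: V(k, j) = exp(-r*dt) * [p_u * V(k+1, j+1) + p_m * V(k+1, j) + p_d * V(k+1, j-1)]
  V(2,-2) = exp(-r*dt) * [p_u*2.489251 + p_m*4.793250 + p_d*6.354892] = 4.811629
  V(2,-1) = exp(-r*dt) * [p_u*0.000000 + p_m*2.489251 + p_d*4.793250] = 2.640129
  V(2,+0) = exp(-r*dt) * [p_u*0.000000 + p_m*0.000000 + p_d*2.489251] = 0.510699
  V(2,+1) = exp(-r*dt) * [p_u*0.000000 + p_m*0.000000 + p_d*0.000000] = 0.000000
  V(2,+2) = exp(-r*dt) * [p_u*0.000000 + p_m*0.000000 + p_d*0.000000] = 0.000000
  V(1,-1) = exp(-r*dt) * [p_u*0.510699 + p_m*2.640129 + p_d*4.811629] = 2.809490
  V(1,+0) = exp(-r*dt) * [p_u*0.000000 + p_m*0.510699 + p_d*2.640129] = 0.881552
  V(1,+1) = exp(-r*dt) * [p_u*0.000000 + p_m*0.000000 + p_d*0.510699] = 0.104776
  V(0,+0) = exp(-r*dt) * [p_u*0.104776 + p_m*0.881552 + p_d*2.809490] = 1.176494


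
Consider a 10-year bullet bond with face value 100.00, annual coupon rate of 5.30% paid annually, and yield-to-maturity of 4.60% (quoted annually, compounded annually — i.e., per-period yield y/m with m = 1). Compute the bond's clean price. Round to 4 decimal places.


Coupon per period c = face * coupon_rate / m = 5.300000
Periods per year m = 1; per-period yield y/m = 0.046000
Number of cashflows N = 10
Cashflows (t years, CF_t, discount factor 1/(1+y/m)^(m*t), PV):
  t = 1.0000: CF_t = 5.300000, DF = 0.956023, PV = 5.066922
  t = 2.0000: CF_t = 5.300000, DF = 0.913980, PV = 4.844093
  t = 3.0000: CF_t = 5.300000, DF = 0.873786, PV = 4.631064
  t = 4.0000: CF_t = 5.300000, DF = 0.835359, PV = 4.427404
  t = 5.0000: CF_t = 5.300000, DF = 0.798623, PV = 4.232700
  t = 6.0000: CF_t = 5.300000, DF = 0.763501, PV = 4.046558
  t = 7.0000: CF_t = 5.300000, DF = 0.729925, PV = 3.868602
  t = 8.0000: CF_t = 5.300000, DF = 0.697825, PV = 3.698472
  t = 9.0000: CF_t = 5.300000, DF = 0.667137, PV = 3.535825
  t = 10.0000: CF_t = 105.300000, DF = 0.637798, PV = 67.160130
Price P = sum_t PV_t = 105.511770

Answer: Price = 105.5118


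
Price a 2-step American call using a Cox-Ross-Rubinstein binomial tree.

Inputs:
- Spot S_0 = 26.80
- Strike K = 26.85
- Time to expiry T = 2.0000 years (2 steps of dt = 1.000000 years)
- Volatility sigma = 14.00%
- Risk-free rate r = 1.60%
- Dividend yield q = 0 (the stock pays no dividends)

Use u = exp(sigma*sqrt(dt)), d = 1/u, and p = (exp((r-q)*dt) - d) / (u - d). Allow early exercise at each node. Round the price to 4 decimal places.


Answer: Price = V(0,0) = 2.2763

Derivation:
dt = T/N = 1.000000
u = exp(sigma*sqrt(dt)) = 1.150274; d = 1/u = 0.869358
p = (exp((r-q)*dt) - d) / (u - d) = 0.522472
Discount per step: exp(-r*dt) = 0.984127
Stock lattice S(k, i) with i counting down-moves:
  k=0: S(0,0) = 26.8000
  k=1: S(1,0) = 30.8273; S(1,1) = 23.2988
  k=2: S(2,0) = 35.4599; S(2,1) = 26.8000; S(2,2) = 20.2550
Terminal payoffs V(N, i) = max(S_T - K, 0):
  V(2,0) = 8.609879; V(2,1) = 0.000000; V(2,2) = 0.000000
Backward induction: V(k, i) = exp(-r*dt) * [p * V(k+1, i) + (1-p) * V(k+1, i+1)]; then take max(V_cont, immediate exercise) for American.
  V(1,0) = exp(-r*dt) * [p*8.609879 + (1-p)*0.000000] = 4.427017; exercise = 3.977338; V(1,0) = max -> 4.427017
  V(1,1) = exp(-r*dt) * [p*0.000000 + (1-p)*0.000000] = 0.000000; exercise = 0.000000; V(1,1) = max -> 0.000000
  V(0,0) = exp(-r*dt) * [p*4.427017 + (1-p)*0.000000] = 2.276278; exercise = 0.000000; V(0,0) = max -> 2.276278


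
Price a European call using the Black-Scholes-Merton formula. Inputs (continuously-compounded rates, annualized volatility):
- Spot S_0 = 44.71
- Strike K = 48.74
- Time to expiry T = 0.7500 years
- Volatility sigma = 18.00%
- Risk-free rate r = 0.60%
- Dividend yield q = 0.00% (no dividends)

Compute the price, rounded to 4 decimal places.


Answer: Price = 1.3793

Derivation:
d1 = (ln(S/K) + (r - q + 0.5*sigma^2) * T) / (sigma * sqrt(T)) = -0.44682329
d2 = d1 - sigma * sqrt(T) = -0.60270786
exp(-rT) = 0.99551011; exp(-qT) = 1.00000000
C = S_0 * exp(-qT) * N(d1) - K * exp(-rT) * N(d2)
N(d1) = 0.32750133; N(d2) = 0.27335152
C = 44.7100 * 1.00000000 * 0.32750133 - 48.7400 * 0.99551011 * 0.27335152 = 1.3793


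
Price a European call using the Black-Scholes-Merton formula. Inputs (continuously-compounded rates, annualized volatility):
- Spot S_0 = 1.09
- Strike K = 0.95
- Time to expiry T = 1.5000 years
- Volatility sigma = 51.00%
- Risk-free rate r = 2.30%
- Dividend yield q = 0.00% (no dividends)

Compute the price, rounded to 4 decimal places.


d1 = (ln(S/K) + (r - q + 0.5*sigma^2) * T) / (sigma * sqrt(T)) = 0.58763097
d2 = d1 - sigma * sqrt(T) = -0.03698891
exp(-rT) = 0.96608834; exp(-qT) = 1.00000000
C = S_0 * exp(-qT) * N(d1) - K * exp(-rT) * N(d2)
N(d1) = 0.72160999; N(d2) = 0.48524692
C = 1.0900 * 1.00000000 * 0.72160999 - 0.9500 * 0.96608834 * 0.48524692 = 0.3412

Answer: Price = 0.3412


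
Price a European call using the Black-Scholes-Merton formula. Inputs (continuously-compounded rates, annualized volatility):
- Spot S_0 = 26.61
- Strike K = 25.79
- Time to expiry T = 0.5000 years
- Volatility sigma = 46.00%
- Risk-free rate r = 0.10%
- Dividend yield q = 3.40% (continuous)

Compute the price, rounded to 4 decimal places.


Answer: Price = 3.5507

Derivation:
d1 = (ln(S/K) + (r - q + 0.5*sigma^2) * T) / (sigma * sqrt(T)) = 0.20813616
d2 = d1 - sigma * sqrt(T) = -0.11713296
exp(-rT) = 0.99950012; exp(-qT) = 0.98314368
C = S_0 * exp(-qT) * N(d1) - K * exp(-rT) * N(d2)
N(d1) = 0.58243867; N(d2) = 0.45337735
C = 26.6100 * 0.98314368 * 0.58243867 - 25.7900 * 0.99950012 * 0.45337735 = 3.5507


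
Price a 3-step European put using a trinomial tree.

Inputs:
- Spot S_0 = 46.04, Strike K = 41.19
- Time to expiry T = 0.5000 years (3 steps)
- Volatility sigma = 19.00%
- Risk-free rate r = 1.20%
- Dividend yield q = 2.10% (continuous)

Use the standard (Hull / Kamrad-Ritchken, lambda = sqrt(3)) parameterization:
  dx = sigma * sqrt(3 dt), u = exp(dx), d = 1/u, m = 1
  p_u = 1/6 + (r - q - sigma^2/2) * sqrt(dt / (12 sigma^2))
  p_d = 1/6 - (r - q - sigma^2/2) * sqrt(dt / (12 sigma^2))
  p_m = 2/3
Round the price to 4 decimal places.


dt = T/N = 0.166667; dx = sigma*sqrt(3*dt) = 0.134350
u = exp(dx) = 1.143793; d = 1/u = 0.874284
p_u = 0.149888, p_m = 0.666667, p_d = 0.183445
Discount per step: exp(-r*dt) = 0.998002
Stock lattice S(k, j) with j the centered position index:
  k=0: S(0,+0) = 46.0400
  k=1: S(1,-1) = 40.2520; S(1,+0) = 46.0400; S(1,+1) = 52.6602
  k=2: S(2,-2) = 35.1917; S(2,-1) = 40.2520; S(2,+0) = 46.0400; S(2,+1) = 52.6602; S(2,+2) = 60.2324
  k=3: S(3,-3) = 30.7675; S(3,-2) = 35.1917; S(3,-1) = 40.2520; S(3,+0) = 46.0400; S(3,+1) = 52.6602; S(3,+2) = 60.2324; S(3,+3) = 68.8935
Terminal payoffs V(N, j) = max(K - S_T, 0):
  V(3,-3) = 10.422476; V(3,-2) = 5.998309; V(3,-1) = 0.937976; V(3,+0) = 0.000000; V(3,+1) = 0.000000; V(3,+2) = 0.000000; V(3,+3) = 0.000000
Backward induction: V(k, j) = exp(-r*dt) * [p_u * V(k+1, j+1) + p_m * V(k+1, j) + p_d * V(k+1, j-1)]
  V(2,-2) = exp(-r*dt) * [p_u*0.937976 + p_m*5.998309 + p_d*10.422476] = 6.039324
  V(2,-1) = exp(-r*dt) * [p_u*0.000000 + p_m*0.937976 + p_d*5.998309] = 1.722229
  V(2,+0) = exp(-r*dt) * [p_u*0.000000 + p_m*0.000000 + p_d*0.937976] = 0.171723
  V(2,+1) = exp(-r*dt) * [p_u*0.000000 + p_m*0.000000 + p_d*0.000000] = 0.000000
  V(2,+2) = exp(-r*dt) * [p_u*0.000000 + p_m*0.000000 + p_d*0.000000] = 0.000000
  V(1,-1) = exp(-r*dt) * [p_u*0.171723 + p_m*1.722229 + p_d*6.039324] = 2.277216
  V(1,+0) = exp(-r*dt) * [p_u*0.000000 + p_m*0.171723 + p_d*1.722229] = 0.429556
  V(1,+1) = exp(-r*dt) * [p_u*0.000000 + p_m*0.000000 + p_d*0.171723] = 0.031439
  V(0,+0) = exp(-r*dt) * [p_u*0.031439 + p_m*0.429556 + p_d*2.277216] = 0.707411

Answer: Price = V(0,0) = 0.7074
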